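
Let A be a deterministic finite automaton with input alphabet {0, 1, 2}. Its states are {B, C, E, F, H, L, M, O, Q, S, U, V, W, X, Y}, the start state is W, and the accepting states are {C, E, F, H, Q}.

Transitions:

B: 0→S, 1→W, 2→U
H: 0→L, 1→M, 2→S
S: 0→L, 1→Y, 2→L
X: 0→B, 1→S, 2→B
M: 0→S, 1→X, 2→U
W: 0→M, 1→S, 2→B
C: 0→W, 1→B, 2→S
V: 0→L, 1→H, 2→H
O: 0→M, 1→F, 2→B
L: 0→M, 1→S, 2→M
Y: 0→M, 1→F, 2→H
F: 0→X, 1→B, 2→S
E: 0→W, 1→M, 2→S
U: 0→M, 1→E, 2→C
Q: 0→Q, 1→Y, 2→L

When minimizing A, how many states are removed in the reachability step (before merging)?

3

BFS from W reaches {B, C, E, F, H, L, M, S, U, W, X, Y}; the 3 state(s) O, Q, V are never visited.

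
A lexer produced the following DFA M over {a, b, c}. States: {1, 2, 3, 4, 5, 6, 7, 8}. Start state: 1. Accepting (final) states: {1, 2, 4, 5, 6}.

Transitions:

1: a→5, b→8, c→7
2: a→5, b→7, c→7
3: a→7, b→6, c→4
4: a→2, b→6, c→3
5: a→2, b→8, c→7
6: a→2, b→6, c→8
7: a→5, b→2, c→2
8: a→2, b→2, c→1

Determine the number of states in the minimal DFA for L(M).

2

States {3,4,6} cannot be reached from the start state, so discard them.
Start with accepting vs non-accepting: {1,2,5} | {7,8}.
Stable partition: {1,2,5} | {7,8} — 2 equivalence classes.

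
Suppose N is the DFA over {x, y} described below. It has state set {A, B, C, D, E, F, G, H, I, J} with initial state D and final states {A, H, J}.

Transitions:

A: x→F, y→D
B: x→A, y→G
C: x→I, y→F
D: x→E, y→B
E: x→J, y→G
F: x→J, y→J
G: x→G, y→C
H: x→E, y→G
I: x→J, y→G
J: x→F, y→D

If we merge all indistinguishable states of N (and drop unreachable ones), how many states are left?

First remove the unreachable states {H}; 9 states remain.
Initial partition by acceptance: {A,J} | {B,C,D,E,F,G,I}.
On input x, block {B,C,D,E,F,G,I} splits into {B,E,F,I} and {C,D,G}.
On input y, block {B,E,F,I} splits into {B,E,I} and {F}.
On input x, block {C,D,G} splits into {C,D} and {G}.
Refine {C,D} on symbol y: members go to different blocks, giving {C} and {D}.
The partition is now stable with 6 blocks: {A,J} | {B,E,I} | {C} | {F} | {G} | {D}.

6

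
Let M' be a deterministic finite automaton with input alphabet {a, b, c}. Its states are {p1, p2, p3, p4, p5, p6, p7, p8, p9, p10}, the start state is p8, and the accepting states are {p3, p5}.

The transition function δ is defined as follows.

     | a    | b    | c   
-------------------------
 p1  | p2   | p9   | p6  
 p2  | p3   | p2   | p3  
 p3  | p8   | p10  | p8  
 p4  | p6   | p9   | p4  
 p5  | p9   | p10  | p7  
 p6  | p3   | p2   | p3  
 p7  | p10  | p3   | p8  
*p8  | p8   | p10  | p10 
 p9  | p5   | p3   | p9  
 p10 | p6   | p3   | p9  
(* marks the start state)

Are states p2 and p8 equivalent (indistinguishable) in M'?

No

First remove the unreachable states {p1,p4}; 8 states remain.
P0 = {p3,p5} | {p2,p6,p7,p8,p9,p10}.
Refine {p2,p6,p7,p8,p9,p10} on symbol a: members go to different blocks, giving {p2,p6,p9} and {p7,p8,p10}.
On input a, block {p3,p5} splits into {p3} and {p5}.
Refine {p2,p6,p9} on symbol a: members go to different blocks, giving {p2,p6} and {p9}.
Split {p7,p8,p10} by δ(·,a) → {p7,p8} and {p10}.
On input a, block {p7,p8} splits into {p7} and {p8}.
The partition is now stable with 7 blocks: {p3} | {p2,p6} | {p7} | {p5} | {p9} | {p10} | {p8}.
p2 and p8 end up in different blocks, so they are distinguishable. For instance, the string 'a' is accepted from only p2.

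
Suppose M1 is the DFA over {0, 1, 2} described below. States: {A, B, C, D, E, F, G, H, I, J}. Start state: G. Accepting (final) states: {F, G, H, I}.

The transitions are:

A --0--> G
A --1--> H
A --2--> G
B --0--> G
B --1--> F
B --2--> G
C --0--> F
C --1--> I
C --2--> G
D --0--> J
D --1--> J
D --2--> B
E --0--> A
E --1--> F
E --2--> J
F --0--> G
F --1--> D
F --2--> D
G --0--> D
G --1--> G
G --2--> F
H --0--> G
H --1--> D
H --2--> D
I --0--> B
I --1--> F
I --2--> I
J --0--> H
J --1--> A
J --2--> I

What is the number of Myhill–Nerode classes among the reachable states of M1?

6

States {C,E} cannot be reached from the start state, so discard them.
Initial partition by acceptance: {F,G,H,I} | {A,B,D,J}.
Split {F,G,H,I} by δ(·,0) → {F,H} and {G,I}.
Split {A,B,D,J} by δ(·,0) → {A,B} and {D} and {J}.
Split {G,I} by δ(·,0) → {G} and {I}.
The partition is now stable with 6 blocks: {F,H} | {A,B} | {G} | {D} | {J} | {I}.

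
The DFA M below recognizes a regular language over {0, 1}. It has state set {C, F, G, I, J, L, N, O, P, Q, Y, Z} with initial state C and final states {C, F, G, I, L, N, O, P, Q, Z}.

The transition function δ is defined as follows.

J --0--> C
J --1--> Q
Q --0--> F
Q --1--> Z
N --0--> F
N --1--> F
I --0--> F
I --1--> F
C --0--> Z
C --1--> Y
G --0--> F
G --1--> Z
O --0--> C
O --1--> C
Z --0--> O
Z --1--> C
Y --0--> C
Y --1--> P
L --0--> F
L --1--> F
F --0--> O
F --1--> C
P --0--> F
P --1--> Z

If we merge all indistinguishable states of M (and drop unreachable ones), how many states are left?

States {G,I,J,L,N,Q} cannot be reached from the start state, so discard them.
Initial partition by acceptance: {C,F,O,P,Z} | {Y}.
On input 1, block {C,F,O,P,Z} splits into {F,O,P,Z} and {C}.
Split {F,O,P,Z} by δ(·,0) → {F,P,Z} and {O}.
Refine {F,P,Z} on symbol 0: members go to different blocks, giving {F,Z} and {P}.
Stable partition: {F,Z} | {Y} | {C} | {O} | {P} — 5 equivalence classes.

5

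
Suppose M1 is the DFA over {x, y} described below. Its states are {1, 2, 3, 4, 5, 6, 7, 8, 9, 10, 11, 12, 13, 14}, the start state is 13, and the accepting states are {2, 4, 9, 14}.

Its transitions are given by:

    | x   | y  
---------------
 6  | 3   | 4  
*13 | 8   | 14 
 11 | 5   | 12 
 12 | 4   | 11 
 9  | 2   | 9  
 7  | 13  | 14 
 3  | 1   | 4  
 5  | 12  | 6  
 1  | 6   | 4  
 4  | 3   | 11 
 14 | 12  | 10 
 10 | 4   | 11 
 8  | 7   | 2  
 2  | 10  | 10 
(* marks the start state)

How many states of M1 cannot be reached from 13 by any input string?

Starting at 13 and following transitions, the reachable set is {1, 2, 3, 4, 5, 6, 7, 8, 10, 11, 12, 13, 14}. That leaves 9 unreachable — 1 in total.

1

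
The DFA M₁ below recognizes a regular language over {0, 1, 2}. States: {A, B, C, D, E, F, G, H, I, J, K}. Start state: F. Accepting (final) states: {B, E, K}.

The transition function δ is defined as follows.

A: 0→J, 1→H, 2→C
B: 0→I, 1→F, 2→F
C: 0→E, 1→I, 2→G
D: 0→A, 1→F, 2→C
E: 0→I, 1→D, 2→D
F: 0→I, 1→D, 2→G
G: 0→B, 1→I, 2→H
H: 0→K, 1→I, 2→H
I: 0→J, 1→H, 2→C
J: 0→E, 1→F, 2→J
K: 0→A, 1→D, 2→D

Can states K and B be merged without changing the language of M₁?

Yes

Every state is reachable, so we keep all 11.
P0 = {B,E,K} | {A,C,D,F,G,H,I,J}.
On input 0, block {A,C,D,F,G,H,I,J} splits into {A,D,F,I} and {C,G,H,J}.
On input 0, block {A,D,F,I} splits into {A,I} and {D,F}.
Split {C,G,H,J} by δ(·,1) → {C,G,H} and {J}.
The partition is now stable with 5 blocks: {B,E,K} | {A,I} | {C,G,H} | {D,F} | {J}.
K and B lie in the same block of the stable partition, so they are equivalent — no string distinguishes them.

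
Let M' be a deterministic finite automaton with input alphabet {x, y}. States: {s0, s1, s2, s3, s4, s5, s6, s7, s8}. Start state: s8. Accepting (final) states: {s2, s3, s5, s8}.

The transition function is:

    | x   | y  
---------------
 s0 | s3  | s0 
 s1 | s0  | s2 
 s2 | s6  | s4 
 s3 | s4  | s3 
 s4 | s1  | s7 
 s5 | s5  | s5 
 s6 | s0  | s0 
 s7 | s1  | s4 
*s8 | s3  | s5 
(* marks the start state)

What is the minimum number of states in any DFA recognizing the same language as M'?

8

Every state is reachable, so we keep all 9.
Initial partition by acceptance: {s2,s3,s5,s8} | {s0,s1,s4,s6,s7}.
Split {s2,s3,s5,s8} by δ(·,x) → {s2,s3} and {s5,s8}.
Refine {s2,s3} on symbol y: members go to different blocks, giving {s2} and {s3}.
On input x, block {s0,s1,s4,s6,s7} splits into {s1,s4,s6,s7} and {s0}.
Refine {s1,s4,s6,s7} on symbol x: members go to different blocks, giving {s1,s6} and {s4,s7}.
Split {s1,s6} by δ(·,y) → {s1} and {s6}.
Split {s5,s8} by δ(·,x) → {s5} and {s8}.
The partition is now stable with 8 blocks: {s2} | {s1} | {s5} | {s3} | {s0} | {s4,s7} | {s6} | {s8}.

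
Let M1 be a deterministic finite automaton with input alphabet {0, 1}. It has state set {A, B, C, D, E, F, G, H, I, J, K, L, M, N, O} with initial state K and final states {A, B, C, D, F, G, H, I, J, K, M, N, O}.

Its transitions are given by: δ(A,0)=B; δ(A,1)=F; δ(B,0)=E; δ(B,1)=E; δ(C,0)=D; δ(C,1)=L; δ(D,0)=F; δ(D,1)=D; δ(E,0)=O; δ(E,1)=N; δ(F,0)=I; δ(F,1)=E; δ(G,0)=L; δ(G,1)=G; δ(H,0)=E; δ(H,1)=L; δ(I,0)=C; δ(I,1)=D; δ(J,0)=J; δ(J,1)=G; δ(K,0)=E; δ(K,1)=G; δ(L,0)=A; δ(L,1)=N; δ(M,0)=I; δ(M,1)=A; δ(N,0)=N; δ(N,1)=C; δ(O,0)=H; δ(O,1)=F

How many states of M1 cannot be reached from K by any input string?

Starting at K and following transitions, the reachable set is {A, B, C, D, E, F, G, H, I, K, L, N, O}. That leaves J, M unreachable — 2 in total.

2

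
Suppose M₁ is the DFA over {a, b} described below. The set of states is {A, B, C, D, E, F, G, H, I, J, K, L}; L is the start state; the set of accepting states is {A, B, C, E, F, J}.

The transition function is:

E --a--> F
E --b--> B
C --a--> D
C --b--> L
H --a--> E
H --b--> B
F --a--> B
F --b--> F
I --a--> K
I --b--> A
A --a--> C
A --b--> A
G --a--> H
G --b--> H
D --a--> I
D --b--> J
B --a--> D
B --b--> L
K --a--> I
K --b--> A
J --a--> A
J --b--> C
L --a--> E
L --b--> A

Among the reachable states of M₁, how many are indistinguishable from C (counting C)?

2

Reachable states from the start: {A,B,C,D,E,F,I,J,K,L}. Unreachable: {G,H} — drop them.
Start with accepting vs non-accepting: {A,B,C,E,F,J} | {D,I,K,L}.
Split {A,B,C,E,F,J} by δ(·,a) → {A,E,F,J} and {B,C}.
On input a, block {A,E,F,J} splits into {A,F} and {E,J}.
Refine {D,I,K,L} on symbol a: members go to different blocks, giving {D,I,K} and {L}.
Refine {D,I,K} on symbol b: members go to different blocks, giving {I,K} and {D}.
No further refinement is possible. Final partition (6 blocks): {A,F} | {I,K} | {B,C} | {E,J} | {L} | {D}.
The equivalence class containing C is {B,C}, of size 2.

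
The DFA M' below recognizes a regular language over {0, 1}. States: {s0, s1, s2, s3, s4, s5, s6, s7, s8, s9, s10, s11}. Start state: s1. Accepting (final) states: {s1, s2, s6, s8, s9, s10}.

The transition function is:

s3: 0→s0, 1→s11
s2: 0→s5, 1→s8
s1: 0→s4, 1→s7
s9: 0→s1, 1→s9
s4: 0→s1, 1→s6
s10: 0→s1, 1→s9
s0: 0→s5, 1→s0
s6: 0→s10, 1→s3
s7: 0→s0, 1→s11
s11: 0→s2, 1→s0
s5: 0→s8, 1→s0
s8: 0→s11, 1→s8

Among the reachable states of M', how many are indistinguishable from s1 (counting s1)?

Every state is reachable, so we keep all 12.
Start with accepting vs non-accepting: {s1,s2,s6,s8,s9,s10} | {s0,s3,s4,s5,s7,s11}.
Split {s1,s2,s6,s8,s9,s10} by δ(·,0) → {s1,s2,s8} and {s6,s9,s10}.
Split {s1,s2,s8} by δ(·,1) → {s2,s8} and {s1}.
Refine {s0,s3,s4,s5,s7,s11} on symbol 0: members go to different blocks, giving {s0,s3,s7} and {s5,s11} and {s4}.
On input 0, block {s0,s3,s7} splits into {s3,s7} and {s0}.
Refine {s6,s9,s10} on symbol 0: members go to different blocks, giving {s9,s10} and {s6}.
The partition is now stable with 8 blocks: {s2,s8} | {s3,s7} | {s9,s10} | {s1} | {s5,s11} | {s4} | {s0} | {s6}.
State s1 belongs to the block {s1}, which has 1 states.

1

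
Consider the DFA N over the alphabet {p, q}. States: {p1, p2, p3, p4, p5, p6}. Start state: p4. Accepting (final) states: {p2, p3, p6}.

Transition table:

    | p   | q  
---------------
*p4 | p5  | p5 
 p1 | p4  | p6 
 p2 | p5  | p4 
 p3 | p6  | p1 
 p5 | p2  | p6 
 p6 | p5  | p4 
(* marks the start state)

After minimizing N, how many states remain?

3

States {p1,p3} cannot be reached from the start state, so discard them.
Start with accepting vs non-accepting: {p2,p6} | {p4,p5}.
Refine {p4,p5} on symbol p: members go to different blocks, giving {p4} and {p5}.
Stable partition: {p2,p6} | {p4} | {p5} — 3 equivalence classes.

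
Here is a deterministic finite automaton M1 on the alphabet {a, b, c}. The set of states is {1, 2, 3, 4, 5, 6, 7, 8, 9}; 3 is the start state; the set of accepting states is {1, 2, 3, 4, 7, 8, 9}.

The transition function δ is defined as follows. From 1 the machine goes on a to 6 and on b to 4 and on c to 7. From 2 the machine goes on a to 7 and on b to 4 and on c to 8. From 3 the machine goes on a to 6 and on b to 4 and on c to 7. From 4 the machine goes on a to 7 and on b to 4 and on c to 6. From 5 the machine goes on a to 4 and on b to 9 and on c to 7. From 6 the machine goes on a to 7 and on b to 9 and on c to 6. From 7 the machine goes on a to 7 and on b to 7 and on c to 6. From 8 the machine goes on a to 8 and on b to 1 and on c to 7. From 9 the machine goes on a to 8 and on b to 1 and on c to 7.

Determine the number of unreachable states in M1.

2

Starting at 3 and following transitions, the reachable set is {1, 3, 4, 6, 7, 8, 9}. That leaves 2, 5 unreachable — 2 in total.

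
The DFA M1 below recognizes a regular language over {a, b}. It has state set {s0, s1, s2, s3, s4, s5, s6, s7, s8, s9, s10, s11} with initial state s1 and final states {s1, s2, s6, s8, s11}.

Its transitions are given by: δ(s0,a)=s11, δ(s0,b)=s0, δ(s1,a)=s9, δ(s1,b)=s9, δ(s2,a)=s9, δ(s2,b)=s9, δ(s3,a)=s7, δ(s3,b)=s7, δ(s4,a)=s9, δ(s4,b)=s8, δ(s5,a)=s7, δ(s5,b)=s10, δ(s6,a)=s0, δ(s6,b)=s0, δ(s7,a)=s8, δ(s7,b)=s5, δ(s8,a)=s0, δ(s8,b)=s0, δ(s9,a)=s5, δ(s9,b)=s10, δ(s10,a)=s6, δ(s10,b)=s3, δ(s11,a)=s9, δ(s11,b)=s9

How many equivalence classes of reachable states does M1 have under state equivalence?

6

Reachable states from the start: {s0,s1,s3,s5,s6,s7,s8,s9,s10,s11}. Unreachable: {s2,s4} — drop them.
Initial partition by acceptance: {s1,s6,s8,s11} | {s0,s3,s5,s7,s9,s10}.
Refine {s0,s3,s5,s7,s9,s10} on symbol a: members go to different blocks, giving {s0,s7,s10} and {s3,s5,s9}.
Split {s1,s6,s8,s11} by δ(·,a) → {s1,s11} and {s6,s8}.
Refine {s0,s7,s10} on symbol a: members go to different blocks, giving {s7,s10} and {s0}.
Split {s3,s5,s9} by δ(·,a) → {s3,s5} and {s9}.
The partition is now stable with 6 blocks: {s1,s11} | {s7,s10} | {s3,s5} | {s6,s8} | {s0} | {s9}.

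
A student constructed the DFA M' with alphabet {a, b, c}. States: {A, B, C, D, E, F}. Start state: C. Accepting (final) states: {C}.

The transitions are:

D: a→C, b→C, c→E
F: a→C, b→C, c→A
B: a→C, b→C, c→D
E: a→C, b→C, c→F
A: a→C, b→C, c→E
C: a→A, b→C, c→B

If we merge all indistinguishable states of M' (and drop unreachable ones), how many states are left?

2

Start with accepting vs non-accepting: {C} | {A,B,D,E,F}.
No further refinement is possible. Final partition (2 blocks): {C} | {A,B,D,E,F}.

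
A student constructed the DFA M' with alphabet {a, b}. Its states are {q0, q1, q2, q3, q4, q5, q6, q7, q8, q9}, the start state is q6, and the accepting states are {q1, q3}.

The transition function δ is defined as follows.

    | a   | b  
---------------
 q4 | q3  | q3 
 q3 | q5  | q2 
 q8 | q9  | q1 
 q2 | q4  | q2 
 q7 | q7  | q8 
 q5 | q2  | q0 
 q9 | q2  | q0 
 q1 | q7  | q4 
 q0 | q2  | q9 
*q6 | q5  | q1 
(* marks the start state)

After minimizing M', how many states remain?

P0 = {q1,q3} | {q0,q2,q4,q5,q6,q7,q8,q9}.
Split {q0,q2,q4,q5,q6,q7,q8,q9} by δ(·,a) → {q0,q2,q5,q6,q7,q8,q9} and {q4}.
On input b, block {q1,q3} splits into {q1} and {q3}.
Refine {q0,q2,q5,q6,q7,q8,q9} on symbol a: members go to different blocks, giving {q0,q5,q6,q7,q8,q9} and {q2}.
Split {q0,q5,q6,q7,q8,q9} by δ(·,a) → {q0,q5,q9} and {q6,q7,q8}.
Refine {q6,q7,q8} on symbol a: members go to different blocks, giving {q6,q8} and {q7}.
The partition is now stable with 7 blocks: {q1} | {q0,q5,q9} | {q4} | {q3} | {q2} | {q6,q8} | {q7}.

7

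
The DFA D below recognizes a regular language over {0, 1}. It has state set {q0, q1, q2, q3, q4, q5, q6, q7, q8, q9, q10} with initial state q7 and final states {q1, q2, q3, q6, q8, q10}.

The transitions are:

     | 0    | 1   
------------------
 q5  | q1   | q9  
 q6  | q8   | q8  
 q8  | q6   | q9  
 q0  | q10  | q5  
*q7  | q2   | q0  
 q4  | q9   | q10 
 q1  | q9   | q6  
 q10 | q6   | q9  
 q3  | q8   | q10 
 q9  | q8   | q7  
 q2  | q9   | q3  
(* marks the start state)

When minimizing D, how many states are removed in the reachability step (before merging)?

Starting at q7 and following transitions, the reachable set is {q0, q1, q2, q3, q5, q6, q7, q8, q9, q10}. That leaves q4 unreachable — 1 in total.

1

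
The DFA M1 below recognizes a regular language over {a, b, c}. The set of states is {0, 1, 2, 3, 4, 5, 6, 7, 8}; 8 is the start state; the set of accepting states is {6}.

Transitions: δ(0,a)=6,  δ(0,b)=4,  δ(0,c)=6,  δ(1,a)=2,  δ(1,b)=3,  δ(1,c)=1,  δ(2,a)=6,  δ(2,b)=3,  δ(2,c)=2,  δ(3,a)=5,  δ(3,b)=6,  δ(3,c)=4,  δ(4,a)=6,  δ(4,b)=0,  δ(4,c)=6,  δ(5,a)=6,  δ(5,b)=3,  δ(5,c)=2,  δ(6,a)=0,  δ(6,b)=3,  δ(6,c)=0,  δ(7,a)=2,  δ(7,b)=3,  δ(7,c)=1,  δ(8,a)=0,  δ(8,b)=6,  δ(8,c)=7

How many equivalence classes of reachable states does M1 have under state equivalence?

Every state is reachable, so we keep all 9.
Start with accepting vs non-accepting: {6} | {0,1,2,3,4,5,7,8}.
Refine {0,1,2,3,4,5,7,8} on symbol a: members go to different blocks, giving {0,2,4,5} and {1,3,7,8}.
Split {0,2,4,5} by δ(·,b) → {0,4} and {2,5}.
Refine {1,3,7,8} on symbol a: members go to different blocks, giving {1,3,7} and {8}.
On input b, block {1,3,7} splits into {1,7} and {3}.
Stable partition: {6} | {0,4} | {1,7} | {2,5} | {8} | {3} — 6 equivalence classes.

6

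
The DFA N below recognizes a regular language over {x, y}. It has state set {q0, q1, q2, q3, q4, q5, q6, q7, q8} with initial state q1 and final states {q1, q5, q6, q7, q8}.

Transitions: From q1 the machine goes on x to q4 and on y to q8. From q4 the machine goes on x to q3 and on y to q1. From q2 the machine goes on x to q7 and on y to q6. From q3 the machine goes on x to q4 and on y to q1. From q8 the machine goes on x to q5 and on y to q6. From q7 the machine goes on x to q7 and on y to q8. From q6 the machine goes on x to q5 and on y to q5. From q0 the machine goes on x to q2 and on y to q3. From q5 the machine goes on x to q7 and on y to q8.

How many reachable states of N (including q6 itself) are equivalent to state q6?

States {q0,q2} cannot be reached from the start state, so discard them.
Initial partition by acceptance: {q1,q5,q6,q7,q8} | {q3,q4}.
Split {q1,q5,q6,q7,q8} by δ(·,x) → {q5,q6,q7,q8} and {q1}.
Stable partition: {q5,q6,q7,q8} | {q3,q4} | {q1} — 3 equivalence classes.
The equivalence class containing q6 is {q5,q6,q7,q8}, of size 4.

4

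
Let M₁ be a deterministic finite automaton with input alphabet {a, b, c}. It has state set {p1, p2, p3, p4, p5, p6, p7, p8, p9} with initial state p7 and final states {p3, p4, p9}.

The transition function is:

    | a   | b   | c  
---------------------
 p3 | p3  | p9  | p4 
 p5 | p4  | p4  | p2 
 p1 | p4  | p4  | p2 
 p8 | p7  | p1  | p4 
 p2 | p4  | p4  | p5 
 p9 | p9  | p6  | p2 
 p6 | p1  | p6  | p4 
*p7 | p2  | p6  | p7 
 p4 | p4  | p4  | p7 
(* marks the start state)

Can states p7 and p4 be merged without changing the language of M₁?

States {p3,p8,p9} cannot be reached from the start state, so discard them.
Start with accepting vs non-accepting: {p4} | {p1,p2,p5,p6,p7}.
Split {p1,p2,p5,p6,p7} by δ(·,a) → {p1,p2,p5} and {p6,p7}.
On input c, block {p6,p7} splits into {p6} and {p7}.
Stable partition: {p4} | {p1,p2,p5} | {p6} | {p7} — 4 equivalence classes.
p7 and p4 end up in different blocks, so they are distinguishable. For instance, the string 'ε' is accepted from only p4.

No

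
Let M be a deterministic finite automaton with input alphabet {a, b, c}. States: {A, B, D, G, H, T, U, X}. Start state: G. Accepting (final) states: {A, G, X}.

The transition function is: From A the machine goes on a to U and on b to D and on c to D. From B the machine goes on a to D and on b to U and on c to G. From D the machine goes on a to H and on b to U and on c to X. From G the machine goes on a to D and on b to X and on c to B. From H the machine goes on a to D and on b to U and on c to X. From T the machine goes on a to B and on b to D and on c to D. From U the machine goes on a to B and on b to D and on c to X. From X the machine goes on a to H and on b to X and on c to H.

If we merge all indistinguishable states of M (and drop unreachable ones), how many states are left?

2

Reachable states from the start: {B,D,G,H,U,X}. Unreachable: {A,T} — drop them.
P0 = {G,X} | {B,D,H,U}.
Stable partition: {G,X} | {B,D,H,U} — 2 equivalence classes.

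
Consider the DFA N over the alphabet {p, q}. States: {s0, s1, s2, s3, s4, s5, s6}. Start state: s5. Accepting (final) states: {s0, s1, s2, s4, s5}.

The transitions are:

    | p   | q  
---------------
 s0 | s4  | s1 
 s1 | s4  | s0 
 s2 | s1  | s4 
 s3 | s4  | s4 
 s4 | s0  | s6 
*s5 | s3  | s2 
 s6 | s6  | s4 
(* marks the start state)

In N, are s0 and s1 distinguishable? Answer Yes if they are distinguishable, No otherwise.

P0 = {s0,s1,s2,s4,s5} | {s3,s6}.
Split {s0,s1,s2,s4,s5} by δ(·,p) → {s0,s1,s2,s4} and {s5}.
Split {s0,s1,s2,s4} by δ(·,q) → {s0,s1,s2} and {s4}.
Split {s0,s1,s2} by δ(·,p) → {s0,s1} and {s2}.
On input p, block {s3,s6} splits into {s3} and {s6}.
Stable partition: {s0,s1} | {s3} | {s5} | {s4} | {s2} | {s6} — 6 equivalence classes.
s0 and s1 lie in the same block of the stable partition, so they are equivalent — no string distinguishes them.

No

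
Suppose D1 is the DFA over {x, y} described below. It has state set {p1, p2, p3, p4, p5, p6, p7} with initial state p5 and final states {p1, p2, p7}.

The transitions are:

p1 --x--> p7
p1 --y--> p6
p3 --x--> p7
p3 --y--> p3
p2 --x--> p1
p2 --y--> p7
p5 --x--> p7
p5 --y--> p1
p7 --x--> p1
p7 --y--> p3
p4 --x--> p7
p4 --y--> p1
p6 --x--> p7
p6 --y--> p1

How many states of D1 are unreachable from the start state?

2

BFS from p5 reaches {p1, p3, p5, p6, p7}; the 2 state(s) p2, p4 are never visited.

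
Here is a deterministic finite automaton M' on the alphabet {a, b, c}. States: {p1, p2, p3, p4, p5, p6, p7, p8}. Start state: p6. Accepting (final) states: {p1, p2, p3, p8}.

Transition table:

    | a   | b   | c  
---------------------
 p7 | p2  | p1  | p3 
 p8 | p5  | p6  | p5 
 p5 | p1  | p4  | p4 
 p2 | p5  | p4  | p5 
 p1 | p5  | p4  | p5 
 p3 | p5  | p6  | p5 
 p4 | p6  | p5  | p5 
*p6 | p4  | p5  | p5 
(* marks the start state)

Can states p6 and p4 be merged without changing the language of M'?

Yes

States {p2,p3,p7,p8} cannot be reached from the start state, so discard them.
Initial partition by acceptance: {p1} | {p4,p5,p6}.
Refine {p4,p5,p6} on symbol a: members go to different blocks, giving {p4,p6} and {p5}.
No further refinement is possible. Final partition (3 blocks): {p1} | {p4,p6} | {p5}.
p6 and p4 lie in the same block of the stable partition, so they are equivalent — no string distinguishes them.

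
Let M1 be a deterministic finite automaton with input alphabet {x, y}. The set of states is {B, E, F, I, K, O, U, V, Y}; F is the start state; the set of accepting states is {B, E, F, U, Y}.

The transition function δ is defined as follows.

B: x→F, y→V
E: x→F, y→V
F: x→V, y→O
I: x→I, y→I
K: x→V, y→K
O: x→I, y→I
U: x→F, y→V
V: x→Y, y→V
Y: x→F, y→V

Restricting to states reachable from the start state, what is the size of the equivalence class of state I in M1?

First remove the unreachable states {B,E,K,U}; 5 states remain.
Initial partition by acceptance: {F,Y} | {I,O,V}.
Split {F,Y} by δ(·,x) → {Y} and {F}.
Split {I,O,V} by δ(·,x) → {I,O} and {V}.
Stable partition: {Y} | {I,O} | {F} | {V} — 4 equivalence classes.
The equivalence class containing I is {I,O}, of size 2.

2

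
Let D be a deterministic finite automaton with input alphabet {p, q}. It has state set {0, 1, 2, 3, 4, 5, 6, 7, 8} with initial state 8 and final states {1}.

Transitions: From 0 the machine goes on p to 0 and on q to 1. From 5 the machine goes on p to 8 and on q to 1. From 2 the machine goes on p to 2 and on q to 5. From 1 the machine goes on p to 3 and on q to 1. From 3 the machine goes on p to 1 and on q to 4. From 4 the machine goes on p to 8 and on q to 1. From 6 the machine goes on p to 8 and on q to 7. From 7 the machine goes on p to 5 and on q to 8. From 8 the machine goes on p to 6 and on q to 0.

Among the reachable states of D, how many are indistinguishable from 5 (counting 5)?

2

States {2} cannot be reached from the start state, so discard them.
Initial partition by acceptance: {1} | {0,3,4,5,6,7,8}.
Split {0,3,4,5,6,7,8} by δ(·,p) → {0,4,5,6,7,8} and {3}.
Refine {0,4,5,6,7,8} on symbol q: members go to different blocks, giving {0,4,5} and {6,7,8}.
Split {0,4,5} by δ(·,p) → {4,5} and {0}.
On input p, block {6,7,8} splits into {6,8} and {7}.
On input q, block {6,8} splits into {6} and {8}.
The partition is now stable with 7 blocks: {1} | {4,5} | {3} | {6} | {0} | {7} | {8}.
State 5 belongs to the block {4,5}, which has 2 states.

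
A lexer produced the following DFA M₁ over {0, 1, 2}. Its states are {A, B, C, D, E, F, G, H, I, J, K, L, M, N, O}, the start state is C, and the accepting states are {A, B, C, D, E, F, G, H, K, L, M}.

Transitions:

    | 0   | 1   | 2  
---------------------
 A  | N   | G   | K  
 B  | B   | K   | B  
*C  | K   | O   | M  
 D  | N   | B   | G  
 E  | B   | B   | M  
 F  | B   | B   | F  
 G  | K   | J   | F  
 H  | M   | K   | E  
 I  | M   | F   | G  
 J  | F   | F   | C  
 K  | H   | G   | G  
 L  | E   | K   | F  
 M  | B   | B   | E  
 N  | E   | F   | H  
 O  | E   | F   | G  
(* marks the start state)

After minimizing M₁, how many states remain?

6

States {A,D,I,L,N} cannot be reached from the start state, so discard them.
P0 = {B,C,E,F,G,H,K,M} | {J,O}.
On input 1, block {B,C,E,F,G,H,K,M} splits into {B,E,F,H,K,M} and {C,G}.
On input 1, block {B,E,F,H,K,M} splits into {B,E,F,H,M} and {K}.
On input 1, block {B,E,F,H,M} splits into {E,F,M} and {B,H}.
Split {B,H} by δ(·,0) → {B} and {H}.
Stable partition: {E,F,M} | {J,O} | {C,G} | {K} | {B} | {H} — 6 equivalence classes.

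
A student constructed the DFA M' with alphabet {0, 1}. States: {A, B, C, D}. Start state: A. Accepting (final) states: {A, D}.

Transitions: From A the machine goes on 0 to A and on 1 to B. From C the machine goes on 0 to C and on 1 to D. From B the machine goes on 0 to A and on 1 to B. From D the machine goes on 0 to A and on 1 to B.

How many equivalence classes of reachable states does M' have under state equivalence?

2

First remove the unreachable states {C,D}; 2 states remain.
Start with accepting vs non-accepting: {A} | {B}.
No further refinement is possible. Final partition (2 blocks): {A} | {B}.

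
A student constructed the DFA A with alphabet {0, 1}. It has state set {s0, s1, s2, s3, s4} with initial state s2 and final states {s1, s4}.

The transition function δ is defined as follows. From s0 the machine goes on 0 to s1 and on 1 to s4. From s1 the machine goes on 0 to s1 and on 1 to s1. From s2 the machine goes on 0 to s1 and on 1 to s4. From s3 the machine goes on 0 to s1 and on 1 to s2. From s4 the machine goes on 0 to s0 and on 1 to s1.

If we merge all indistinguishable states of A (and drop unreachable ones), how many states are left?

3

First remove the unreachable states {s3}; 4 states remain.
Start with accepting vs non-accepting: {s1,s4} | {s0,s2}.
Refine {s1,s4} on symbol 0: members go to different blocks, giving {s1} and {s4}.
The partition is now stable with 3 blocks: {s1} | {s0,s2} | {s4}.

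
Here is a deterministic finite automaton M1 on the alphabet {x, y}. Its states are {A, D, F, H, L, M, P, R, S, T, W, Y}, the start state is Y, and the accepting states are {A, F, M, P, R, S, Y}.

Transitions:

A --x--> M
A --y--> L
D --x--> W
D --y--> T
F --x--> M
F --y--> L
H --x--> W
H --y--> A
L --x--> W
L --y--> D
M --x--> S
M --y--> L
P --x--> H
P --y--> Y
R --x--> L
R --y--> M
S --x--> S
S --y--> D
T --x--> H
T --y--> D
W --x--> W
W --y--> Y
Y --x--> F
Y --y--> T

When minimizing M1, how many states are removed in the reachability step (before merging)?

2

BFS from Y reaches {A, D, F, H, L, M, S, T, W, Y}; the 2 state(s) P, R are never visited.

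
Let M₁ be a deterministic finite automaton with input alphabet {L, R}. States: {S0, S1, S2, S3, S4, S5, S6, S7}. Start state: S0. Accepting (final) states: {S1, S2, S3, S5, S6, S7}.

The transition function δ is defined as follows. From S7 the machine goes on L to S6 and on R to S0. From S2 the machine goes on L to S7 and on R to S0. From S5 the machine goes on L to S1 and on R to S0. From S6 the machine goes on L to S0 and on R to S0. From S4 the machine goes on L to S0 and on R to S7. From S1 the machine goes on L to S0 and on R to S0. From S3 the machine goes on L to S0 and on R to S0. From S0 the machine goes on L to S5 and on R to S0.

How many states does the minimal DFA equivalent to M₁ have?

First remove the unreachable states {S2,S3,S4,S6,S7}; 3 states remain.
Start with accepting vs non-accepting: {S1,S5} | {S0}.
Refine {S1,S5} on symbol L: members go to different blocks, giving {S1} and {S5}.
Stable partition: {S1} | {S0} | {S5} — 3 equivalence classes.

3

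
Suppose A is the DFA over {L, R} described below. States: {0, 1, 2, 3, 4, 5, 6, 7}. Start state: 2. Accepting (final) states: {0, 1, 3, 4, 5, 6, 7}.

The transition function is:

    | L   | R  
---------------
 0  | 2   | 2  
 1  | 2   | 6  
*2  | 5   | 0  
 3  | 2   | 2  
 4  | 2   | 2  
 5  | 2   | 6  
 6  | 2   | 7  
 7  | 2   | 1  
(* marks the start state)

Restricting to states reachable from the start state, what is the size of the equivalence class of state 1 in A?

4

States {3,4} cannot be reached from the start state, so discard them.
Initial partition by acceptance: {0,1,5,6,7} | {2}.
Split {0,1,5,6,7} by δ(·,R) → {1,5,6,7} and {0}.
The partition is now stable with 3 blocks: {1,5,6,7} | {2} | {0}.
The equivalence class containing 1 is {1,5,6,7}, of size 4.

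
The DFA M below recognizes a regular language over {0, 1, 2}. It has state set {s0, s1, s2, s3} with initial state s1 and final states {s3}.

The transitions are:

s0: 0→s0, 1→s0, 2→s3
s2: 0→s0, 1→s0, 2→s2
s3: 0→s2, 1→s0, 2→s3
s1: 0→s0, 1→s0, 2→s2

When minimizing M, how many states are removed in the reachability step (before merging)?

0

A breadth-first search from the start state visits every state.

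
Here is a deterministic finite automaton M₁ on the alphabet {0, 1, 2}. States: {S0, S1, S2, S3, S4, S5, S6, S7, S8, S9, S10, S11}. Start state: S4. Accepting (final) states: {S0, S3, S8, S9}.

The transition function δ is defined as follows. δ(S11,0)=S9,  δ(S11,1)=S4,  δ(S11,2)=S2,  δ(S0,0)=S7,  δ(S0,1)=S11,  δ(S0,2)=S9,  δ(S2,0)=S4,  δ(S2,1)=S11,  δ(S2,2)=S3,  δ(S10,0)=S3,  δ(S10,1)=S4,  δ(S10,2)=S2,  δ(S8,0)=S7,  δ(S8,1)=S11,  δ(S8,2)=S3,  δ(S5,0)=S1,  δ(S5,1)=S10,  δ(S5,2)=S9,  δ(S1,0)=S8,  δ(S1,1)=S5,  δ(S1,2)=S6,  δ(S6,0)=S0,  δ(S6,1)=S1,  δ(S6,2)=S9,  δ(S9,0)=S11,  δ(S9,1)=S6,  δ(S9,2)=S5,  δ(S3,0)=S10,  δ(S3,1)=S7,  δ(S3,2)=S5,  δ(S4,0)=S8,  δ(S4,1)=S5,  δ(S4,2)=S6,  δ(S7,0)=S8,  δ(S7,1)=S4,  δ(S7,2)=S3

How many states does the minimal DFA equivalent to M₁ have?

6

Initial partition by acceptance: {S0,S3,S8,S9} | {S1,S2,S4,S5,S6,S7,S10,S11}.
On input 2, block {S0,S3,S8,S9} splits into {S0,S8} and {S3,S9}.
On input 0, block {S1,S2,S4,S5,S6,S7,S10,S11} splits into {S1,S4,S6,S7} and {S2,S5} and {S10,S11}.
Split {S1,S4,S6,S7} by δ(·,1) → {S1,S4} and {S6,S7}.
No further refinement is possible. Final partition (6 blocks): {S0,S8} | {S1,S4} | {S3,S9} | {S2,S5} | {S10,S11} | {S6,S7}.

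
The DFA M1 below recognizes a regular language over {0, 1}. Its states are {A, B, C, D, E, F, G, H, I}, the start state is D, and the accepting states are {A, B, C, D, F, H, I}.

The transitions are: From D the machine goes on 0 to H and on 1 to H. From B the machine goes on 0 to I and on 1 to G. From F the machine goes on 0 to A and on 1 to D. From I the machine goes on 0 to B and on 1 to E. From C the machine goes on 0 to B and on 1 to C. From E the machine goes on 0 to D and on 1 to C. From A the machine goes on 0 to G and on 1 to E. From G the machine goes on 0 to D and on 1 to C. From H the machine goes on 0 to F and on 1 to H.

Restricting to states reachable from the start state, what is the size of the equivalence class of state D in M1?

Start with accepting vs non-accepting: {A,B,C,D,F,H,I} | {E,G}.
Split {A,B,C,D,F,H,I} by δ(·,0) → {B,C,D,F,H,I} and {A}.
Refine {B,C,D,F,H,I} on symbol 0: members go to different blocks, giving {B,C,D,H,I} and {F}.
On input 0, block {B,C,D,H,I} splits into {B,C,D,I} and {H}.
On input 0, block {B,C,D,I} splits into {B,C,I} and {D}.
Split {B,C,I} by δ(·,1) → {B,I} and {C}.
The partition is now stable with 7 blocks: {B,I} | {E,G} | {A} | {F} | {H} | {D} | {C}.
The equivalence class containing D is {D}, of size 1.

1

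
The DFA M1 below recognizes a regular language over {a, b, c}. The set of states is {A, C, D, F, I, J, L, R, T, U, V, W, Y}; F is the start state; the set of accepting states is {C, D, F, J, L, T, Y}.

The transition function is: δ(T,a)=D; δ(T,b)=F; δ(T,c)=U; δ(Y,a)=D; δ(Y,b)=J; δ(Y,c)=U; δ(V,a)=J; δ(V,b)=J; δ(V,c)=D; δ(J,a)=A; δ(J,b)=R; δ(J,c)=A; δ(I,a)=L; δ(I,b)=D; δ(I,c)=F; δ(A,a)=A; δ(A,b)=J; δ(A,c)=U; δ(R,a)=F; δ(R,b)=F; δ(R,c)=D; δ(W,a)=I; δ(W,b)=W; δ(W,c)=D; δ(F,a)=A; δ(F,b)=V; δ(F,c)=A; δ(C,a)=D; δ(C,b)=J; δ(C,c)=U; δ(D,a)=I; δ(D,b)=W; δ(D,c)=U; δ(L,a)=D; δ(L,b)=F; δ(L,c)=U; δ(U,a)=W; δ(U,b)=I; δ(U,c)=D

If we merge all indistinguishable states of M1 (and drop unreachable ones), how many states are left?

States {C,T,Y} cannot be reached from the start state, so discard them.
Start with accepting vs non-accepting: {D,F,J,L} | {A,I,R,U,V,W}.
Refine {D,F,J,L} on symbol a: members go to different blocks, giving {D,F,J} and {L}.
On input a, block {A,I,R,U,V,W} splits into {A,U,W} and {R,V} and {I}.
Split {D,F,J} by δ(·,a) → {F,J} and {D}.
Split {A,U,W} by δ(·,a) → {A,U} and {W}.
On input a, block {A,U} splits into {U} and {A}.
The partition is now stable with 8 blocks: {F,J} | {U} | {L} | {R,V} | {I} | {D} | {W} | {A}.

8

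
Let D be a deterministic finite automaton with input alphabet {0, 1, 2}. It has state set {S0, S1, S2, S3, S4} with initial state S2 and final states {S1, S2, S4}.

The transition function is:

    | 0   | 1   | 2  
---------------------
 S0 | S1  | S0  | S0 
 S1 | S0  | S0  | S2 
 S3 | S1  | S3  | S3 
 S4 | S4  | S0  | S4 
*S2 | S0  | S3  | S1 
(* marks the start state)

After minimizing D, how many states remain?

2

First remove the unreachable states {S4}; 4 states remain.
Initial partition by acceptance: {S1,S2} | {S0,S3}.
No further refinement is possible. Final partition (2 blocks): {S1,S2} | {S0,S3}.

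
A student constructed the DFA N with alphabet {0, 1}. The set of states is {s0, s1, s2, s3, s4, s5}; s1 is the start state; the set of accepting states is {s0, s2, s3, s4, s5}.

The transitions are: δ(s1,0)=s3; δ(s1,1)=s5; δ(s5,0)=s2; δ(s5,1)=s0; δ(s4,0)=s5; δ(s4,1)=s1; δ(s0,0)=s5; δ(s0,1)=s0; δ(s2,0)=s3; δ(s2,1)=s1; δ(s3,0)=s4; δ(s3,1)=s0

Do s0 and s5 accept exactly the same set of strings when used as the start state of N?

P0 = {s0,s2,s3,s4,s5} | {s1}.
Refine {s0,s2,s3,s4,s5} on symbol 1: members go to different blocks, giving {s0,s3,s5} and {s2,s4}.
Split {s0,s3,s5} by δ(·,0) → {s3,s5} and {s0}.
The partition is now stable with 4 blocks: {s3,s5} | {s1} | {s2,s4} | {s0}.
s0 and s5 end up in different blocks, so they are distinguishable. For instance, the string '01' is accepted from only s0.

No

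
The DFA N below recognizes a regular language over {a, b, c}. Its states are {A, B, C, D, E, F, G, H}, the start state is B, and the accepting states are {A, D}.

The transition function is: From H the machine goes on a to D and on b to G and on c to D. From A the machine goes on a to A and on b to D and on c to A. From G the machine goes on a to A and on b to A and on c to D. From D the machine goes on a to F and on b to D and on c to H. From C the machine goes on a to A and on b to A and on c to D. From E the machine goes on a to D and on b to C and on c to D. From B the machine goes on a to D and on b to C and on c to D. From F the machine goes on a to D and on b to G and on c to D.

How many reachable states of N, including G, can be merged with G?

2

First remove the unreachable states {E}; 7 states remain.
P0 = {A,D} | {B,C,F,G,H}.
Refine {A,D} on symbol a: members go to different blocks, giving {A} and {D}.
Refine {B,C,F,G,H} on symbol a: members go to different blocks, giving {B,F,H} and {C,G}.
No further refinement is possible. Final partition (4 blocks): {A} | {B,F,H} | {D} | {C,G}.
State G belongs to the block {C,G}, which has 2 states.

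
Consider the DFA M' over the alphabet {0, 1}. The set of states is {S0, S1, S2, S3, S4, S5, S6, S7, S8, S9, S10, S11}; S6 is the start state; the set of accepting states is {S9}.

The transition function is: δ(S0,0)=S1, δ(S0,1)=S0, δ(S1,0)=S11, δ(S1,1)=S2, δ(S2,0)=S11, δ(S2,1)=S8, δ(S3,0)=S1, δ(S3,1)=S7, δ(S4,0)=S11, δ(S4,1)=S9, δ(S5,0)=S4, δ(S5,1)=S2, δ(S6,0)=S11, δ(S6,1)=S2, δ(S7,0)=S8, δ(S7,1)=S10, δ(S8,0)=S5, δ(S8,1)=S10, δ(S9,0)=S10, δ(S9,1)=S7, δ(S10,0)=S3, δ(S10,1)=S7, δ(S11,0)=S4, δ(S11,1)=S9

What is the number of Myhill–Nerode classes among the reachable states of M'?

6

States {S0} cannot be reached from the start state, so discard them.
P0 = {S9} | {S1,S2,S3,S4,S5,S6,S7,S8,S10,S11}.
Split {S1,S2,S3,S4,S5,S6,S7,S8,S10,S11} by δ(·,1) → {S1,S2,S3,S5,S6,S7,S8,S10} and {S4,S11}.
Refine {S1,S2,S3,S5,S6,S7,S8,S10} on symbol 0: members go to different blocks, giving {S1,S2,S5,S6} and {S3,S7,S8,S10}.
On input 1, block {S1,S2,S5,S6} splits into {S1,S5,S6} and {S2}.
Refine {S3,S7,S8,S10} on symbol 0: members go to different blocks, giving {S3,S8} and {S7,S10}.
The partition is now stable with 6 blocks: {S9} | {S1,S5,S6} | {S4,S11} | {S3,S8} | {S2} | {S7,S10}.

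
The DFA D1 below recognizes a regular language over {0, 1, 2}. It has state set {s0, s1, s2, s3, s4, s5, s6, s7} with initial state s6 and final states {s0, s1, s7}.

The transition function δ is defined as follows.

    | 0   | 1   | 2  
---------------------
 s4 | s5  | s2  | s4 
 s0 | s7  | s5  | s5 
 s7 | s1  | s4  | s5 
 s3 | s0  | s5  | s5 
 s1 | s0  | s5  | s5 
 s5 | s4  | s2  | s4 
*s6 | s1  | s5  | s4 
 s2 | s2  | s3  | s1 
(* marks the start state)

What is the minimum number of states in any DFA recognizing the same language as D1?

All states are reachable from the start state.
P0 = {s0,s1,s7} | {s2,s3,s4,s5,s6}.
Refine {s2,s3,s4,s5,s6} on symbol 0: members go to different blocks, giving {s2,s4,s5} and {s3,s6}.
Refine {s2,s4,s5} on symbol 1: members go to different blocks, giving {s4,s5} and {s2}.
Stable partition: {s0,s1,s7} | {s4,s5} | {s3,s6} | {s2} — 4 equivalence classes.

4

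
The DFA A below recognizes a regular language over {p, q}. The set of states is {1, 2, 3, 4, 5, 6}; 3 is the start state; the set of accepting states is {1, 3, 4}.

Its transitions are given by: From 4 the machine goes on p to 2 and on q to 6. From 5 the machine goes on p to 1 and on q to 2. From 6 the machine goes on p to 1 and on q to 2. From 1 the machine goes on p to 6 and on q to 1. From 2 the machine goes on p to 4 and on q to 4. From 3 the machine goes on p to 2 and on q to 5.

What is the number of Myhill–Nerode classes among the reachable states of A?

4

All states are reachable from the start state.
Initial partition by acceptance: {1,3,4} | {2,5,6}.
Split {1,3,4} by δ(·,q) → {3,4} and {1}.
On input p, block {2,5,6} splits into {5,6} and {2}.
No further refinement is possible. Final partition (4 blocks): {3,4} | {5,6} | {1} | {2}.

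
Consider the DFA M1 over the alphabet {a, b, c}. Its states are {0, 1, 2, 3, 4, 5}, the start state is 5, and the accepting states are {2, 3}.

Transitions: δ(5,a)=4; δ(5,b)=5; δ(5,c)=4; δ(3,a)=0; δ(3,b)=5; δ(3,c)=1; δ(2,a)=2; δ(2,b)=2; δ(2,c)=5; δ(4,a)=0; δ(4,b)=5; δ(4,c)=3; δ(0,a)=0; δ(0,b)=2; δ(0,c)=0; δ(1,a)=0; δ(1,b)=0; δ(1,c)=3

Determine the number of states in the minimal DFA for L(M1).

All states are reachable from the start state.
Start with accepting vs non-accepting: {2,3} | {0,1,4,5}.
Refine {2,3} on symbol a: members go to different blocks, giving {2} and {3}.
Refine {0,1,4,5} on symbol b: members go to different blocks, giving {1,4,5} and {0}.
On input a, block {1,4,5} splits into {1,4} and {5}.
Refine {1,4} on symbol b: members go to different blocks, giving {1} and {4}.
Stable partition: {2} | {1} | {3} | {0} | {5} | {4} — 6 equivalence classes.

6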